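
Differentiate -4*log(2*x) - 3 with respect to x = -4/x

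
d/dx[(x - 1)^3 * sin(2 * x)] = (x - 1)^2*(2*x*cos(2*x) + 3*sin(2*x) - 2*cos(2*x))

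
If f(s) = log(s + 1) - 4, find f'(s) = 1/(s + 1)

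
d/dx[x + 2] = 1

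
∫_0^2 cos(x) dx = sin(2)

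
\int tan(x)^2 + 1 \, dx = tan(x) + C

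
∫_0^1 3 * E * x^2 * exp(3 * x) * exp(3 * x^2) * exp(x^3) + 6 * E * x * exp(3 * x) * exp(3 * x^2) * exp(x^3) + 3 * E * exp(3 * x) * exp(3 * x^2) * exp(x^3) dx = -E + exp(8)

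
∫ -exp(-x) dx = exp(-x) + C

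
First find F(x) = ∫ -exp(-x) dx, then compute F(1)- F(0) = -1 + exp(-1)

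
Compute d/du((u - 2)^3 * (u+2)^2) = 5*u^4 - 8*u^3 - 24*u^2 + 32*u + 16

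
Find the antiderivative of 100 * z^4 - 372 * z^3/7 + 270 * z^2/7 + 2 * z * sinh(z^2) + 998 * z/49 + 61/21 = 20*z^5 - 93*z^4/7 + 90*z^3/7 + 499*z^2/49 + 61*z/21 + cosh(z^2) + C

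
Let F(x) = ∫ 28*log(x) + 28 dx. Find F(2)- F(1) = 56*log(2)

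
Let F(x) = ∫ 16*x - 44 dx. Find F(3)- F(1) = -24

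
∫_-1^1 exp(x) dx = E - exp(-1)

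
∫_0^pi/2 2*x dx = pi^2/4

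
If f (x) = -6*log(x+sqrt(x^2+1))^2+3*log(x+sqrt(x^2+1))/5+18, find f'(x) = (-60*x*log(x + sqrt(x^2 + 1)) + 3*x - 60*sqrt(x^2 + 1)*log(x + sqrt(x^2 + 1)) + 3*sqrt(x^2 + 1))/(5*x^2 + 5*x*sqrt(x^2 + 1) + 5)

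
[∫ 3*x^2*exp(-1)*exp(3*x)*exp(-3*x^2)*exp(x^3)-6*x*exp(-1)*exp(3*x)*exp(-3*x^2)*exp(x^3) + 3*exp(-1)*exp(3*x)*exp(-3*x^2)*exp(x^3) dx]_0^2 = E - exp(-1)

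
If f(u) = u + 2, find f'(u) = 1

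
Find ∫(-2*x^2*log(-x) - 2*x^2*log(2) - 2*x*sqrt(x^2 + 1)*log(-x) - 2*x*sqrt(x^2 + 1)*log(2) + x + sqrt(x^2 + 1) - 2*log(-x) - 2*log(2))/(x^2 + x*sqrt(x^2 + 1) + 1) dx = -2*x*log(-2*x) + 2*x + log(x + sqrt(x^2 + 1)) + C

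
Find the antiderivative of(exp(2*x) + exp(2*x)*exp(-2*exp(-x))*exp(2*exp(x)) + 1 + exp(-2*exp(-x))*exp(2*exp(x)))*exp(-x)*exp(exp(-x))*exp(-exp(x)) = 2*sinh(2*sinh(x)) + C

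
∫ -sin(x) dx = cos(x) + C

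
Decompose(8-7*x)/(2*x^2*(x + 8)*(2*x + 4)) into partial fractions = -1/(24*(x + 8)) + 11/(48*(x + 2)) - 3/(16*x) + 1/(8*x^2)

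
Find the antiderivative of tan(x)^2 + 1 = tan(x) + C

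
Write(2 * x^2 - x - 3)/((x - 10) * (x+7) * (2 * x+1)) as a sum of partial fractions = 8/(273*(2*x + 1)) + 6/(13*(x + 7)) + 11/(21*(x - 10))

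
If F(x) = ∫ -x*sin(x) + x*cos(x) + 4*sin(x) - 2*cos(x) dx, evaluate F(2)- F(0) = -sin(2) - cos(2) + 3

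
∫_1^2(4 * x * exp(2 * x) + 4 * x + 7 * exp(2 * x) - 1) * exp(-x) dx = -7*E - 11*exp(-2) + 7*exp(-1) + 11*exp(2)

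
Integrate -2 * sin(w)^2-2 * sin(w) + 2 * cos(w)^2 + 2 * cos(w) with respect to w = (sqrt(2)*sin(w + pi/4) + 1)^2 + C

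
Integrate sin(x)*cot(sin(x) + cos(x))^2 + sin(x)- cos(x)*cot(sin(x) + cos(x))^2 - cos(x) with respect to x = cot(sin(x) + cos(x)) + C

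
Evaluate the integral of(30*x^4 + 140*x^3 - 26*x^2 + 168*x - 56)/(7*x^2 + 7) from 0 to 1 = 2*log(2) + 24/7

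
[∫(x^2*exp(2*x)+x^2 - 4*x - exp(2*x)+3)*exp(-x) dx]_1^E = (-1 + E)^2*(-exp(-E) + exp(E))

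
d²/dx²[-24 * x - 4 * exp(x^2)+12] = -16*x^2*exp(x^2) - 8*exp(x^2)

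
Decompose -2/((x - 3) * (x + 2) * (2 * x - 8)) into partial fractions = -1/(30*(x + 2)) + 1/(5*(x - 3)) - 1/(6*(x - 4))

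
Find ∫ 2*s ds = s^2 + C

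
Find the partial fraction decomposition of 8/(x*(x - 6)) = 4/(3*(x - 6)) - 4/(3*x)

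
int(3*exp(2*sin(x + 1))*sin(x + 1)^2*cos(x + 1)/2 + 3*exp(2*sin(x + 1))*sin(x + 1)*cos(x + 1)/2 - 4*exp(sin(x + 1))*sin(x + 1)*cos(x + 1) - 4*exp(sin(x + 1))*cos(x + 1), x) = (3*exp(sin(x + 1))*sin(x + 1) - 16)*exp(sin(x + 1))*sin(x + 1)/4 + C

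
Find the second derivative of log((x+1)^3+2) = (-3*x^4 - 12*x^3 - 18*x^2 + 9)/(x^6 + 6*x^5 + 15*x^4 + 24*x^3 + 27*x^2 + 18*x + 9)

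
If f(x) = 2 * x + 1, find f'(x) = 2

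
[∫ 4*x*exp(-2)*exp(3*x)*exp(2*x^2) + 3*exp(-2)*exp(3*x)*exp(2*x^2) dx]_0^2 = -exp(-2) + exp(12)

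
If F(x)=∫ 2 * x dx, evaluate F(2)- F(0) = 4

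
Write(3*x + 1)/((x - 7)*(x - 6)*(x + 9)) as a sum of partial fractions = -13/(120*(x + 9)) - 19/(15*(x - 6)) + 11/(8*(x - 7))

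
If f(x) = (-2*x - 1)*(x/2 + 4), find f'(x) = -2*x - 17/2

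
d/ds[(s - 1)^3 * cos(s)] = (s - 1)^2*(-s*sin(s) + sin(s) + 3*cos(s))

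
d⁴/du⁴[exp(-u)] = exp(-u)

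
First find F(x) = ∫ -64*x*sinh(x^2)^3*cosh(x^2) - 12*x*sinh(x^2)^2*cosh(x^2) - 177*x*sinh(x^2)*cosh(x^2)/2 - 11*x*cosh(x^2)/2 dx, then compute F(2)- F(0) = -2*(2 + sinh(4)/4 + 2*sinh(4)^2)^2 - 6*sinh(4)^2 - 3*sinh(4)/4 + 8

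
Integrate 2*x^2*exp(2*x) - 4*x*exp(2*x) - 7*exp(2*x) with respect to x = (x^2 - 3*x - 2)*exp(2*x) + C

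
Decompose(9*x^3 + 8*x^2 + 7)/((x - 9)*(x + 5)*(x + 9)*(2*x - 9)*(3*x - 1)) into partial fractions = 333/(145600*(3*x - 1)) - 15826/(115425*(2*x - 9)) - 2953/(27216*(x + 9)) + 459/(8512*(x + 5)) + 902/(7371*(x - 9))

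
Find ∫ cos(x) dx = sin(x) + C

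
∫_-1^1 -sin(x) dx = 0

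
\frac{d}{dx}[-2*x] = -2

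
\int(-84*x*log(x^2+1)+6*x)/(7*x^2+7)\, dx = 3*(1 - 7*log(x^2 + 1))*log(x^2 + 1)/7 + C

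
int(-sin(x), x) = cos(x) + C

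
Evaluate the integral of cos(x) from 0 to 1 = sin(1)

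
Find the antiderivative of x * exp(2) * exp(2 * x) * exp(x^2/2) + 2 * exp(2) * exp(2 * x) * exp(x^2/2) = exp((x + 2)^2/2) + C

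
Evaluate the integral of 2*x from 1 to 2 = 3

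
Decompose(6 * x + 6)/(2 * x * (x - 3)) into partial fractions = 4/(x - 3) - 1/x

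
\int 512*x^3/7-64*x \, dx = 128*x^4/7 - 32*x^2 + C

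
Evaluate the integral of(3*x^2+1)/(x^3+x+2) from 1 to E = -log(4) + log(2 + E + exp(3))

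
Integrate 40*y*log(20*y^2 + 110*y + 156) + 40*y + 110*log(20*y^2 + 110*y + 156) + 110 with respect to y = (10*y + 5*(2*y + 5)^2 + 31)*log(20*y^2 + 110*y + 156) + C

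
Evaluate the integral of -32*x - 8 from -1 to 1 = -16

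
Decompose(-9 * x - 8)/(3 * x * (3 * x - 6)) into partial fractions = -13/(9*(x - 2)) + 4/(9*x)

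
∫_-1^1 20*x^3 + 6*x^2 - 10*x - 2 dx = 0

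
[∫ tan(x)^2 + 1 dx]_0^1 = tan(1)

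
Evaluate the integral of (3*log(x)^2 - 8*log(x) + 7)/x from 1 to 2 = -(-1 + log(2))^2 + (-1 + log(2))^3 + 2*log(2) + 2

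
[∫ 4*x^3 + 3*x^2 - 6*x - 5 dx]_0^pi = 2 + (-2 + pi)*(1 + pi)^3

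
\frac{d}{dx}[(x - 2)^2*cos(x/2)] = -x^2*sin(x/2)/2 + 2*x*sin(x/2) + 2*x*cos(x/2) - 2*sin(x/2) - 4*cos(x/2)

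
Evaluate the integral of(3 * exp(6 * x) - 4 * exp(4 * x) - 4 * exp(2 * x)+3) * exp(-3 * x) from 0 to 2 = -exp(2) + exp(-2) + (-exp(-2) + exp(2))^3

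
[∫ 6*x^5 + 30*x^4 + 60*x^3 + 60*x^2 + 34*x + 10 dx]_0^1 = 69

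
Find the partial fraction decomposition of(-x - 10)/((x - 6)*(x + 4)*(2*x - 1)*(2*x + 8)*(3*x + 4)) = -351/(15488*(3*x + 4)) + 28/(3267*(2*x - 1)) + 311/(86400*(x + 4)) + 1/(240*(x + 4)^2) - 1/(3025*(x - 6))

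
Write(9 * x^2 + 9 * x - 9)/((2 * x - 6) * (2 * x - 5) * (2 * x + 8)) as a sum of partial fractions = -279/(52*(2*x - 5)) + 99/(364*(x + 4)) + 99/(28*(x - 3))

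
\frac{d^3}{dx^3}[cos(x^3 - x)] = 27*x^6*sin(x^3 - x) - 27*x^4*sin(x^3 - x) - 54*x^3*cos(x^3 - x) + 9*x^2*sin(x^3 - x) + 18*x*cos(x^3 - x) - 7*sin(x^3 - x)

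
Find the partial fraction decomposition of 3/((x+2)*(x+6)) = -3/(4*(x + 6)) + 3/(4*(x + 2))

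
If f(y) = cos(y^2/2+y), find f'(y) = -(y + 1)*sin(y*(y/2 + 1))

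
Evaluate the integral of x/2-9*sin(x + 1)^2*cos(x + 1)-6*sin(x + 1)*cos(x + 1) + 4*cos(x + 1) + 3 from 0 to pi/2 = -4*sin(1) - 3 + cos(1) + pi^2/16 + 3*sqrt(2)*sin(1)^2*sin(pi/4 + 1) + 6*sin(1)^2 + 3*pi/2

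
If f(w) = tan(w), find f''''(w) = 24*tan(w)^5 + 40*tan(w)^3 + 16*tan(w)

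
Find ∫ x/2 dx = x^2/4 + C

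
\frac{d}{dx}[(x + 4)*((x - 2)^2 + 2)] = 3*x^2 - 10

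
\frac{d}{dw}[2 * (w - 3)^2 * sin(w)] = 2*w^2*cos(w) + 4*w*sin(w) - 12*w*cos(w) - 12*sin(w) + 18*cos(w)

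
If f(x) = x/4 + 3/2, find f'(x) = 1/4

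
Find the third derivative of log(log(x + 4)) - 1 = (2*log(x + 4)^2 + 3*log(x + 4) + 2)/(x^3*log(x + 4)^3 + 12*x^2*log(x + 4)^3 + 48*x*log(x + 4)^3 + 64*log(x + 4)^3)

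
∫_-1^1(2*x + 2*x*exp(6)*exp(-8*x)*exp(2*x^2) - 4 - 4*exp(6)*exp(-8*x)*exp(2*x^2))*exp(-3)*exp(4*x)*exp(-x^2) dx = -exp(8) + exp(-8)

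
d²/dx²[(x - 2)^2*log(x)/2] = (2*x^2*log(x) + 3*x^2 - 4*x - 4)/(2*x^2)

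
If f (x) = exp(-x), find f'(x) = -exp(-x)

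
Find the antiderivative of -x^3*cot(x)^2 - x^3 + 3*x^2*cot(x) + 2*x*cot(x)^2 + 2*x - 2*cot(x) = x*(x^2 - 2)*cot(x) + C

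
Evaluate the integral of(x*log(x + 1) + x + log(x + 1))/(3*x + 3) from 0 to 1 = log(2)/3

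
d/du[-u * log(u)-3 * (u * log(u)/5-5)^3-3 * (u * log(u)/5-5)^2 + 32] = -9*u^2*log(u)^3/125 - 9*u^2*log(u)^2/125 + 84*u*log(u)^2/25 + 84*u*log(u)/25 - 40*log(u) - 40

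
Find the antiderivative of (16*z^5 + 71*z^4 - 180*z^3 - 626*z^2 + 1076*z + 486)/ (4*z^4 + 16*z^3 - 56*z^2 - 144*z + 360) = 2*z^2 + 7*z/4 + log((z^2 + 2*z - 9)^2/9 + 1) + C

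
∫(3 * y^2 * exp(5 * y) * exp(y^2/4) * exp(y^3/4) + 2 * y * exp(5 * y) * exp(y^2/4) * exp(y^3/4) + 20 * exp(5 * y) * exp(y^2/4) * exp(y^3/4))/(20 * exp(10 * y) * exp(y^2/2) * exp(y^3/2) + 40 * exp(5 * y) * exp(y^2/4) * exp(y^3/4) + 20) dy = (-19*exp(y*(y^2 + y + 20)/4) - 20)/(5*(exp(y*(y^2 + y + 20)/4) + 1)) + C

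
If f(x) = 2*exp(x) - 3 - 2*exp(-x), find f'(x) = (2*exp(2*x) + 2)*exp(-x)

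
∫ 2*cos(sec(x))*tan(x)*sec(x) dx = 2*sin(sec(x)) + C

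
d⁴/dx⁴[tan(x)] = 24*tan(x)^5 + 40*tan(x)^3 + 16*tan(x)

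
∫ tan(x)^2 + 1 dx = tan(x) + C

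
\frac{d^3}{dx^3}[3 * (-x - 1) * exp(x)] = -3*x*exp(x) - 12*exp(x)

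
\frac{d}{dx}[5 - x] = -1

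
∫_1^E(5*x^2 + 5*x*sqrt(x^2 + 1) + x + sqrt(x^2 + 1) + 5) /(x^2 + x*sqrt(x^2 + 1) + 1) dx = -5 - log(1 + sqrt(2)) + log(E + sqrt(1 + exp(2))) + 5*E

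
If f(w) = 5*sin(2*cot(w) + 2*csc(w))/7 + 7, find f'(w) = -10*cos(2*cot(w) + 2*csc(w))*cot(w)^2/7 - 10*cos(2*cot(w) + 2*csc(w))*cot(w)*csc(w)/7 - 10*cos(2*cot(w) + 2*csc(w))/7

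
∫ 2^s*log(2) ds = 2^s + C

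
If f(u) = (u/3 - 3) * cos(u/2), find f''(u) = -u*cos(u/2)/12 - sin(u/2)/3 + 3*cos(u/2)/4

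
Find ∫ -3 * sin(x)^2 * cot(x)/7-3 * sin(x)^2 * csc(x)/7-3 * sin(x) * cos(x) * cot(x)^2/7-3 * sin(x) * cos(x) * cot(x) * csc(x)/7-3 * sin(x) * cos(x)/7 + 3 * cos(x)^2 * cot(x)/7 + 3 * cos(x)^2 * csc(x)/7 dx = 3*(cos(x) + 1)*cos(x)/7 + C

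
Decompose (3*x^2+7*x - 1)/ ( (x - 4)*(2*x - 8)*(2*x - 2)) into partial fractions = 1/(4*(x - 1)) + 1/(2*(x - 4)) + 25/(4*(x - 4)^2)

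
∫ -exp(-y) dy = exp(-y) + C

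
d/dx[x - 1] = 1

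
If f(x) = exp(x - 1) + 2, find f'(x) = exp(x - 1)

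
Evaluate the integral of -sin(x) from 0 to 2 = -1 + cos(2)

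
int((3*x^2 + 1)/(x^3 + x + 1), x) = log(x^3 + x + 1) + C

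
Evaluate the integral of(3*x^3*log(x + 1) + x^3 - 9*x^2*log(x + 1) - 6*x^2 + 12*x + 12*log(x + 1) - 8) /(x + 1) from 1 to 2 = log(2)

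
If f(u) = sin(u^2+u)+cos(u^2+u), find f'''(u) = 8*u^3*sin(u^2 + u) - 8*u^3*cos(u^2 + u) + 12*u^2*sin(u^2 + u) - 12*u^2*cos(u^2 + u) - 6*u*sin(u^2 + u) - 18*u*cos(u^2 + u) - 5*sin(u^2 + u) - 7*cos(u^2 + u)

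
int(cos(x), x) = sin(x) + C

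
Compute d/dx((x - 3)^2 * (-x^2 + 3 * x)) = -4*x^3 + 27*x^2 - 54*x + 27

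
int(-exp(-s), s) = exp(-s) + C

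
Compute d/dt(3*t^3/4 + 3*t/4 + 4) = 9*t^2/4 + 3/4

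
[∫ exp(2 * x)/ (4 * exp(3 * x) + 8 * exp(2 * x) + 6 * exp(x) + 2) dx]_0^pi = -log(5/4)/4 + log(exp(2*pi)/(1 + exp(pi))^2 + 1)/4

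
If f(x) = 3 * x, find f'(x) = 3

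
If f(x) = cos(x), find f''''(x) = cos(x)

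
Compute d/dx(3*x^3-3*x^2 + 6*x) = 9*x^2 - 6*x + 6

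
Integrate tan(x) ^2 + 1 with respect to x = tan(x) + C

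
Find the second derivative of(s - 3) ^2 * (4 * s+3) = 24*s - 42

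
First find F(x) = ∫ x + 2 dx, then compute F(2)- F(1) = 7/2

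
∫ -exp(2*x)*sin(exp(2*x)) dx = cos(exp(2*x))/2 + C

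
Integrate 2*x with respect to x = x^2 + C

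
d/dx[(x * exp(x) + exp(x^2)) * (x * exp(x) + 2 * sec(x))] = 2*x^2*exp(2*x) + 2*x^2*exp(x^2 + x) + 2*x*exp(2*x) + 2*x*exp(x)*tan(x)*sec(x) + 2*x*exp(x)*sec(x) + 4*x*exp(x^2)*sec(x) + x*exp(x^2 + x) + 2*exp(x)*sec(x) + 2*exp(x^2)*tan(x)*sec(x) + exp(x^2 + x)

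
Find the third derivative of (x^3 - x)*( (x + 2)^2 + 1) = 60*x^2 + 96*x + 24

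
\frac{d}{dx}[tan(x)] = cos(x)^(-2)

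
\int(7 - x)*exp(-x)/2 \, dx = (x - 6)*exp(-x)/2 + C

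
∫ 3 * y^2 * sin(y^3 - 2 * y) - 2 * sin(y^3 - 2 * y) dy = -cos(y*(y^2 - 2)) + C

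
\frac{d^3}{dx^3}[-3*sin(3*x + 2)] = 81*cos(3*x + 2)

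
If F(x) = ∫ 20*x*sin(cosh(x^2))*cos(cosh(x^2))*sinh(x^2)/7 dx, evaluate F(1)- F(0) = 5*cos(2)/14 - 5*cos(2*cosh(1))/14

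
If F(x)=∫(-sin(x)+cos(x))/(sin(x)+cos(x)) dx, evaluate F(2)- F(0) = log(sin(pi/4 + 2)) + log(2)/2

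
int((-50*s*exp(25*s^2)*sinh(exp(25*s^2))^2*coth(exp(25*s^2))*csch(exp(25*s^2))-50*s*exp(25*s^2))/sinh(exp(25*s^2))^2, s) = coth(exp(25*s^2)) + csch(exp(25*s^2)) + C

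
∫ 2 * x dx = x^2 + C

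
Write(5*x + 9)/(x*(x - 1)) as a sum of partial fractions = 14/(x - 1) - 9/x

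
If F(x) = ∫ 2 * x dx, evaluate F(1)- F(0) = 1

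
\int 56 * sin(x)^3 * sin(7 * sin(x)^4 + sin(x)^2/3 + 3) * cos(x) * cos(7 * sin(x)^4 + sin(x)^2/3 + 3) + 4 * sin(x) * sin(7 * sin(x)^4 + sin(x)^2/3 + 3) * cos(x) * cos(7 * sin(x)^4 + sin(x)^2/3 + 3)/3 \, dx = sin(7*sin(x)^4 + sin(x)^2/3 + 3)^2 + C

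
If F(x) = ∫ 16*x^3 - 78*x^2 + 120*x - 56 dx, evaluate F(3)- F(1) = 12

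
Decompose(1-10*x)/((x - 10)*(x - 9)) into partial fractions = 89/(x - 9) - 99/(x - 10)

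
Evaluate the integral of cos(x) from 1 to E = -sin(1) + sin(E)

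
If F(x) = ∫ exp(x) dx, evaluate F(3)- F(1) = -E + exp(3)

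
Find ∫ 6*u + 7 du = 3*u^2 + 7*u + C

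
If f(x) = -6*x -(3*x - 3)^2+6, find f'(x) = 12 - 18*x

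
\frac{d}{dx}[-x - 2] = -1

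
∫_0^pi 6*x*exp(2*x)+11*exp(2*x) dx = -4 + (4 + 3*pi)*exp(2*pi)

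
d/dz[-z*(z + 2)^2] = -3*z^2 - 8*z - 4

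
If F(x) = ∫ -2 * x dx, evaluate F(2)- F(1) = -3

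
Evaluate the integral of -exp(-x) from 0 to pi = -1 + exp(-pi)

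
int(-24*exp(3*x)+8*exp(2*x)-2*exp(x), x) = (-8*exp(2*x) + 4*exp(x) - 2)*exp(x) + C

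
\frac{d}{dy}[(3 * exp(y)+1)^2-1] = 18*exp(2*y) + 6*exp(y)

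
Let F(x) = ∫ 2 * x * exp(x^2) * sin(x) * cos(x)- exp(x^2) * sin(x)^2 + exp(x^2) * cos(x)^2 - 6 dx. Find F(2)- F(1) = exp(4)*sin(4)/2 - 6 - E*sin(2)/2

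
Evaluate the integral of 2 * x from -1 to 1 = 0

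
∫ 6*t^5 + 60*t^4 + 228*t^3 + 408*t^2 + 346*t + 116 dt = t^6 + 12*t^5 + 57*t^4 + 136*t^3 + 173*t^2 + 116*t + C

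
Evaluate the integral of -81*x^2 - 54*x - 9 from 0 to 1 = -63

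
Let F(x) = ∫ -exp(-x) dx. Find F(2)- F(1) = -exp(-1) + exp(-2)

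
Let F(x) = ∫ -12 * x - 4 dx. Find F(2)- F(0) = -32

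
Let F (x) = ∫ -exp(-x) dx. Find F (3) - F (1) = -exp(-1) + exp(-3)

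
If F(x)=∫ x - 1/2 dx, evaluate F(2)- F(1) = 1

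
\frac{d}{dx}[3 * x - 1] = 3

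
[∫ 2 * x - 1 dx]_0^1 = 0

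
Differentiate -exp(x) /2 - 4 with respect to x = -exp(x)/2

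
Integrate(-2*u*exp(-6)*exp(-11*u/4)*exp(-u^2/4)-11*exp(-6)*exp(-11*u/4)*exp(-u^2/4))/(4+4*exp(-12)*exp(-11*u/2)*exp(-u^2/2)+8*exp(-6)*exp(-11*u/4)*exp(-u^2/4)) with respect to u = 1/(exp(u^2/4 + 11*u/4 + 6) + 1) + C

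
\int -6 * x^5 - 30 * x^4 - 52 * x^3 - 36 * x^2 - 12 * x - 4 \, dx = -x^6 - 6*x^5 - 13*x^4 - 12*x^3 - 6*x^2 - 4*x + C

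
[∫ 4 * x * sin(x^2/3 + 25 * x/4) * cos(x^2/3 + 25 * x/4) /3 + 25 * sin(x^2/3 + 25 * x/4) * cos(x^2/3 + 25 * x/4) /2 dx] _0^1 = sin(79/12)^2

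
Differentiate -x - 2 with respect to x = -1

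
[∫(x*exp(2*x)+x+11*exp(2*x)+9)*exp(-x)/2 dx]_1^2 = -11*E/2 - 6*exp(-2) + 11*exp(-1)/2 + 6*exp(2)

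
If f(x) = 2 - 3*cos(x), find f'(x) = 3*sin(x)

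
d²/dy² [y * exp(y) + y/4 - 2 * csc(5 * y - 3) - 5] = y*exp(y) + 2*exp(y) - 100*cot(5*y - 3)^2*csc(5*y - 3) - 50*csc(5*y - 3)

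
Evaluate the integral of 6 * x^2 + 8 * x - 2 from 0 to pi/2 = pi*(-2 + (1 + pi/2)^2)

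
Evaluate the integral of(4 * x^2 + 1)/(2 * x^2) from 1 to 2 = 9/4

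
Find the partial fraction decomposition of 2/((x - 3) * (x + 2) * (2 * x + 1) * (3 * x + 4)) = 27/(65*(3*x + 4)) - 16/(105*(2*x + 1)) - 1/(15*(x + 2)) + 2/(455*(x - 3))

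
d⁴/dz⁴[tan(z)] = 24*tan(z)^5 + 40*tan(z)^3 + 16*tan(z)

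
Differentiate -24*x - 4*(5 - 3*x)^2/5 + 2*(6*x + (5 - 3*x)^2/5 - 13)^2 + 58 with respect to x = 648*x^3/25 - 648*x/5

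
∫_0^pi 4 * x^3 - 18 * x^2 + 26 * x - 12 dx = -4 + (-2 + pi)^2*(-1 + pi)^2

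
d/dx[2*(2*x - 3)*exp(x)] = 4*x*exp(x) - 2*exp(x)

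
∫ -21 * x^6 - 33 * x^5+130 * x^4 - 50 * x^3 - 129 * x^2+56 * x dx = -3*x^7 - 11*x^6/2 + 26*x^5 - 25*x^4/2 - 43*x^3 + 28*x^2 + C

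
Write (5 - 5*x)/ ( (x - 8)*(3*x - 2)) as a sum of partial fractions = -5/(22*(3*x - 2)) - 35/(22*(x - 8))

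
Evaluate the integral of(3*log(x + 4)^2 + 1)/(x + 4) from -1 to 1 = -log(3)^3 - log(3) + log(5) + log(5)^3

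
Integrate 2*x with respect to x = x^2 + C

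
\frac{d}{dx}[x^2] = 2*x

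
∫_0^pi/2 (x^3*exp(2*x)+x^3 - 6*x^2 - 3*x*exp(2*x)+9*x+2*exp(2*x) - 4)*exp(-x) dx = (-1 + pi/2)^3*(-exp(-pi/2) + exp(pi/2))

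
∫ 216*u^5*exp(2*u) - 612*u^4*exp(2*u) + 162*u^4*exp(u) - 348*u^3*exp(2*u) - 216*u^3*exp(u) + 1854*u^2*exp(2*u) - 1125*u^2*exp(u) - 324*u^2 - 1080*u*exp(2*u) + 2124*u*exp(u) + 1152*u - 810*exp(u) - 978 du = -(2*u^2*exp(2*u) + 3*u*exp(u) - 2)*(21*u - 2*(3*u - 5)^3 + 2*(3*u - 5)^2 - 30) + C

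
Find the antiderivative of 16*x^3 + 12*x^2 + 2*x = 4*x^4 + 4*x^3 + x^2 + C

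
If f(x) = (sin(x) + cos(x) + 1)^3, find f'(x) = 3*sqrt(2)*(sqrt(2)*sin(x + pi/4) + 1)^2*cos(x + pi/4)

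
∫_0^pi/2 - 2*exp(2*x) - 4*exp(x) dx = -(1 + exp(pi/2))^2 - 2*exp(pi/2) + 6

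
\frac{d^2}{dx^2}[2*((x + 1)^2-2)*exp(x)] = 2*x^2*exp(x) + 12*x*exp(x) + 10*exp(x)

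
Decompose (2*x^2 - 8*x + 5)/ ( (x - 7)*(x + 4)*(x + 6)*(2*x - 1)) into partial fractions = -4/(507*(2*x - 1)) - 125/(338*(x + 6)) + 23/(66*(x + 4)) + 47/(1859*(x - 7))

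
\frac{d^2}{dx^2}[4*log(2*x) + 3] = -4/x^2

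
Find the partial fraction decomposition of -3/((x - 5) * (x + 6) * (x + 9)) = -1/(14*(x + 9)) + 1/(11*(x + 6)) - 3/(154*(x - 5))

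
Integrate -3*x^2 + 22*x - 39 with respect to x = -x^3 + 11*x^2 - 39*x + C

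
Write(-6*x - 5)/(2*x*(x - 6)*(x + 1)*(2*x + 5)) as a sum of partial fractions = -8/(51*(2*x + 5)) + 1/(42*(x + 1)) - 41/(1428*(x - 6)) + 1/(12*x)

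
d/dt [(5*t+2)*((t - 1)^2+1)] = 15*t^2 - 16*t + 6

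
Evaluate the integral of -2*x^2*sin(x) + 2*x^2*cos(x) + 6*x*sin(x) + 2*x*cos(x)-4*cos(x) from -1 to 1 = -4*cos(1)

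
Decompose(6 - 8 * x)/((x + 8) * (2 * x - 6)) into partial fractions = -35/(11*(x + 8)) - 9/(11*(x - 3))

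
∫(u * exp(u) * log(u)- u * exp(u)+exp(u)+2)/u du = (exp(u) + 2)*(log(u) - 1) + C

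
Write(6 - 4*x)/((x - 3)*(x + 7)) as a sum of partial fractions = -17/(5*(x + 7)) - 3/(5*(x - 3))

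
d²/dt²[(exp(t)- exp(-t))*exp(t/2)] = (9*exp(5*t/2) - exp(t/2))*exp(-t)/4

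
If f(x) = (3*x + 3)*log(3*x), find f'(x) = (3*x*log(x) + 3*x + 3*x*log(3) + 3)/x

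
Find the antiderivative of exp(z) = exp(z) + C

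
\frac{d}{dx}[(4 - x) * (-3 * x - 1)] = 6*x - 11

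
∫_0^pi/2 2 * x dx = pi^2/4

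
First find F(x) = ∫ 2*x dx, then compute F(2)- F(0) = 4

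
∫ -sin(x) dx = cos(x) + C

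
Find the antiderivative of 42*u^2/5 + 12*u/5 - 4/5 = 14*u^3/5 + 6*u^2/5 - 4*u/5 + C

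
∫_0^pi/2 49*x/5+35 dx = 49*pi^2/40 + 35*pi/2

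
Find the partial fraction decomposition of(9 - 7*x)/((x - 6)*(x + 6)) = -17/(4*(x + 6)) - 11/(4*(x - 6))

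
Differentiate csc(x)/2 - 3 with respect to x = -cot(x)*csc(x)/2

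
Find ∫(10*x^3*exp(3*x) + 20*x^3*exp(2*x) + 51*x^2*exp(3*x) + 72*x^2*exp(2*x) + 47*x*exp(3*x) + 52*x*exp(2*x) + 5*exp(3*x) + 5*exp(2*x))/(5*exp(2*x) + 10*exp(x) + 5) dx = x*(10*x^2 + 21*x + 5)*exp(2*x)/(5*(exp(x) + 1)) + C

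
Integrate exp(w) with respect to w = exp(w) + C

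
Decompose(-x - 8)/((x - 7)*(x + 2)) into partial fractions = 2/(3*(x + 2)) - 5/(3*(x - 7))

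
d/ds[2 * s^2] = 4*s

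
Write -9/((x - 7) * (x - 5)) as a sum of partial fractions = 9/(2*(x - 5)) - 9/(2*(x - 7))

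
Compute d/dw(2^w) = 2^w*log(2)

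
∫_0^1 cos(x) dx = sin(1)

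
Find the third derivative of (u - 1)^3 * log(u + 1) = (6*u^3*log(u + 1) + 11*u^3 + 18*u^2*log(u + 1) + 21*u^2 + 18*u*log(u + 1) - 3*u + 6*log(u + 1) - 29)/(u^3 + 3*u^2 + 3*u + 1)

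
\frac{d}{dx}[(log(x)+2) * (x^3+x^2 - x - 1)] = (3*x^3*log(x) + 7*x^3 + 2*x^2*log(x) + 5*x^2 - x*log(x) - 3*x - 1)/x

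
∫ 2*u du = u^2 + C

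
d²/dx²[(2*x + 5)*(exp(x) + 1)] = 2*x*exp(x) + 9*exp(x)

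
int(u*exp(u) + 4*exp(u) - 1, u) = (u + 3)*(exp(u) - 1) + C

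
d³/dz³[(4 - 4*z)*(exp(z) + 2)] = -4*z*exp(z) - 8*exp(z)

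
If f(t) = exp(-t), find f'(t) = -exp(-t)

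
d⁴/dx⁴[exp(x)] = exp(x)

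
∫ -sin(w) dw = cos(w) + C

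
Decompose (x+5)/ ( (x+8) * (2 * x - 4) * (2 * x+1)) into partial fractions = -3/(25*(2*x + 1)) - 1/(100*(x + 8)) + 7/(100*(x - 2))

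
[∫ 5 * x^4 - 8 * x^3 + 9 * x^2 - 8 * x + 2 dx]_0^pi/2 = (-1 + pi/2)^2*(pi + pi^3/8)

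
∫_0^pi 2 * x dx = pi^2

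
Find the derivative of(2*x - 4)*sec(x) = 2*x*tan(x)*sec(x) - 4*tan(x)*sec(x) + 2*sec(x)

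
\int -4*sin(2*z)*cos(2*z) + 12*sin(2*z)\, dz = (cos(2*z) - 3)^2 + C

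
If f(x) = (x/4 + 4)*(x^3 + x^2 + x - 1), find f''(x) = 3*x^2 + 51*x/2 + 17/2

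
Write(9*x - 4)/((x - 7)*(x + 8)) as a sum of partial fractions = 76/(15*(x + 8)) + 59/(15*(x - 7))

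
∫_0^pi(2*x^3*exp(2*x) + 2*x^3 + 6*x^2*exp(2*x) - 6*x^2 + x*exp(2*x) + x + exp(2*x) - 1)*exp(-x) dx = (pi + 2*pi^3)*(-exp(-pi) + exp(pi))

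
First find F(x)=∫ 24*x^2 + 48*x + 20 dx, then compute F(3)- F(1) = 440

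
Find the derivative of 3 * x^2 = 6*x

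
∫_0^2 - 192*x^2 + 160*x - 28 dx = -248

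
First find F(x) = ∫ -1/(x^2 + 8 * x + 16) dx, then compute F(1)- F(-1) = -2/15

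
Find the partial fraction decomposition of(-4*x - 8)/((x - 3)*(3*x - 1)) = 7/(2*(3*x - 1)) - 5/(2*(x - 3))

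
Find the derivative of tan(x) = cos(x)^(-2)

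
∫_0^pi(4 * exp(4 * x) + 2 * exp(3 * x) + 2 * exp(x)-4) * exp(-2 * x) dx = -2*exp(-pi) + 2*exp(pi) + 2*(-exp(-pi) + exp(pi))^2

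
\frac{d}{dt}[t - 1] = 1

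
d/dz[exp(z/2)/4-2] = exp(z/2)/8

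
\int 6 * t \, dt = 3*t^2 + C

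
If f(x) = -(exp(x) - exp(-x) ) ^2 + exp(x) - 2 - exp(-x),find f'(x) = (-2*exp(4*x) + exp(3*x) + exp(x) + 2)*exp(-2*x)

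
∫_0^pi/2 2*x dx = pi^2/4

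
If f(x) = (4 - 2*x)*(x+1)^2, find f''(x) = -12*x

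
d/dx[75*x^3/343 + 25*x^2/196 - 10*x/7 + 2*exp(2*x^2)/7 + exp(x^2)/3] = 225*x^2/343 + 8*x*exp(2*x^2)/7 + 2*x*exp(x^2)/3 + 25*x/98 - 10/7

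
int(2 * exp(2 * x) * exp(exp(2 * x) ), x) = exp(exp(2*x)) + C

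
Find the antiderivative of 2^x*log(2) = 2^x + C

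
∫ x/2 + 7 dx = x^2/4 + 7*x + C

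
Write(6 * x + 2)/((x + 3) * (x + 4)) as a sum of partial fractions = 22/(x + 4) - 16/(x + 3)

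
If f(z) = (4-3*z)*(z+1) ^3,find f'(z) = -12*z^3 - 15*z^2 + 6*z + 9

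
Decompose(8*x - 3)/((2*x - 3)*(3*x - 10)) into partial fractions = 71/(11*(3*x - 10)) - 18/(11*(2*x - 3))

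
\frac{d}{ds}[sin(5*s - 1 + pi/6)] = 5*cos(5*s - 1 + pi/6)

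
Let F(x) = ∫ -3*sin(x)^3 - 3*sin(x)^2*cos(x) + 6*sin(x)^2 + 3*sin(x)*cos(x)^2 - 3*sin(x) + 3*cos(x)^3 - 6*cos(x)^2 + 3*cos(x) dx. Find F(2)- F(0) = (-1 + cos(2) + sin(2))^3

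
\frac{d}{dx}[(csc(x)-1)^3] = -3*(sin(x) - 1)^2*cos(x)/sin(x)^4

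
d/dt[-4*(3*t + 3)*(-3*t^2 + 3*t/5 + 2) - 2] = 108*t^2 + 288*t/5 - 156/5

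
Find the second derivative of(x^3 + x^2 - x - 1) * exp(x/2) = x^3*exp(x/2)/4 + 13*x^2*exp(x/2)/4 + 31*x*exp(x/2)/4 + 3*exp(x/2)/4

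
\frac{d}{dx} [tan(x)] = cos(x)^(-2)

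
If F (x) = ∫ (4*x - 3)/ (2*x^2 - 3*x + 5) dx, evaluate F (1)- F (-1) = -log(10) + log(4)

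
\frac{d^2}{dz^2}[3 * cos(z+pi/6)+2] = -3*cos(z + pi/6)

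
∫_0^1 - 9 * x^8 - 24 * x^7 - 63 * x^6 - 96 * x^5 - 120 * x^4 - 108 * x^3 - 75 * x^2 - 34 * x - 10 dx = -132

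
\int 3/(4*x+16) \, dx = 3*log(x + 4)/4 + C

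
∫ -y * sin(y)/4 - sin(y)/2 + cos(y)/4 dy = (y + 2)*cos(y)/4 + C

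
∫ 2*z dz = z^2 + C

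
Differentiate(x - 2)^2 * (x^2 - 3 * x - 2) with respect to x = 4*x^3 - 21*x^2 + 28*x - 4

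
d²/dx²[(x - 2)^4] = 12*x^2 - 48*x + 48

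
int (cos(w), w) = sin(w) + C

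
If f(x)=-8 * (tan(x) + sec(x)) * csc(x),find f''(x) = 8*(sin(x) + 1)^2*(1 + 3/cos(x)^2 + 2/sin(x) - 4/(sin(x)*cos(x)^2))/(sin(x)^2*cos(x))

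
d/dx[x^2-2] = 2*x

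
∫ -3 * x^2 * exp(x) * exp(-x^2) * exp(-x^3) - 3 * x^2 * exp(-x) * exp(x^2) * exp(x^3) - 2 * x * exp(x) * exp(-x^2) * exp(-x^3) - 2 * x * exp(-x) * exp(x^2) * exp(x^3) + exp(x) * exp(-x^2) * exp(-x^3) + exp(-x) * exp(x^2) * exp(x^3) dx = -2*sinh(x*(x^2 + x - 1)) + C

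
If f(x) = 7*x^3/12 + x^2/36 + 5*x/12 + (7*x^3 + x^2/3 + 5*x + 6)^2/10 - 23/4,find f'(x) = 147*x^5/5 + 7*x^4/3 + 1262*x^3/45 + 559*x^2/20 + 527*x/90 + 77/12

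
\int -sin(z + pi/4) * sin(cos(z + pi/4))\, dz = -cos(cos(z + pi/4)) + C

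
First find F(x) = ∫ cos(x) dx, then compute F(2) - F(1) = -sin(1) + sin(2)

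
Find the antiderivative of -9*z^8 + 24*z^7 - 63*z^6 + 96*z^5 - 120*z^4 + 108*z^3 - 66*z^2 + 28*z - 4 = -z^9 + 3*z^8 - 9*z^7 + 16*z^6 - 24*z^5 + 27*z^4 - 22*z^3 + 14*z^2 - 4*z + C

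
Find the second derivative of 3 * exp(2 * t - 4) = 12*exp(2*t - 4)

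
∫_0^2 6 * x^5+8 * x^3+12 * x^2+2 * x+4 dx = 140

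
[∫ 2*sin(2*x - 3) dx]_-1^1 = -cos(1) + cos(5)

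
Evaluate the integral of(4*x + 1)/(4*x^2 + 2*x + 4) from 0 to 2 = -log(2)/2 + log(12)/2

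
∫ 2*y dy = y^2 + C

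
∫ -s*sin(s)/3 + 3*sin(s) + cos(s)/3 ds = (s/3 - 3)*cos(s) + C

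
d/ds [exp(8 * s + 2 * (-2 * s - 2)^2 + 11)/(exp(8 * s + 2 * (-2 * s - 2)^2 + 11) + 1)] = (16*s*exp(8*s^2 + 24*s + 19) + 24*exp(8*s^2 + 24*s + 19))/(exp(38)*exp(48*s)*exp(16*s^2) + 2*exp(19)*exp(24*s)*exp(8*s^2) + 1)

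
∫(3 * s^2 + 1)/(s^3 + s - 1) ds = log(3*s^3 + 3*s - 3) + C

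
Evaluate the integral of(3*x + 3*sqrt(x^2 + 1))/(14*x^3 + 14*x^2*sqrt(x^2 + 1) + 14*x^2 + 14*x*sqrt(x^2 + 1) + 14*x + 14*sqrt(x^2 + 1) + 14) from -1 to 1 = -3*sqrt(2)*(-1 + sqrt(2))/14 + 3*(1 + sqrt(2))/(7*(sqrt(2) + 2))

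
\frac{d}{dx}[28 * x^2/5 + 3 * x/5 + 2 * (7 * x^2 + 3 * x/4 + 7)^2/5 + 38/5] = 392*x^3/5 + 63*x^2/5 + 1801*x/20 + 24/5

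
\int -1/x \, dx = -log(2*x) + C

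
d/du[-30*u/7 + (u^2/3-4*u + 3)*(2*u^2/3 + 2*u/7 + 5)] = 8*u^3/9 - 54*u^2/7 + 106*u/21 - 164/7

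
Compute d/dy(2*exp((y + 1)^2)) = 4*y*exp(y^2 + 2*y + 1) + 4*exp(y^2 + 2*y + 1)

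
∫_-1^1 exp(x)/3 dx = -exp(-1)/3 + E/3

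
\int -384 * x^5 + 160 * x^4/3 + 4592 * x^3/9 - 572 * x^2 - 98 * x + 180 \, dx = -64*x^6 + 32*x^5/3 + 1148*x^4/9 - 572*x^3/3 - 49*x^2 + 180*x + C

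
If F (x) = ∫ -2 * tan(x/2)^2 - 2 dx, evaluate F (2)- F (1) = -4*tan(1) + 4*tan(1/2)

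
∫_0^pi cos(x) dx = 0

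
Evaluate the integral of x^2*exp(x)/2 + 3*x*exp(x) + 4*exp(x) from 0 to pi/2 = -2 + (pi/2 + 2)^2*exp(pi/2)/2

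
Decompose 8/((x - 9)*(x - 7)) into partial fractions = -4/(x - 7) + 4/(x - 9)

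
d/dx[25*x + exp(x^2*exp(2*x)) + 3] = 2*x^2*exp(x^2*exp(2*x) + 2*x) + 2*x*exp(x^2*exp(2*x) + 2*x) + 25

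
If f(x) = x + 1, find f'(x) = 1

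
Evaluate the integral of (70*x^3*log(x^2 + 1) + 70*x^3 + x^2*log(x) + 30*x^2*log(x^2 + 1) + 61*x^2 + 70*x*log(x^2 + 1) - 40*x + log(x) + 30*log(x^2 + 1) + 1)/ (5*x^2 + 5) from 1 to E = -9*log(2) + E/5 + (-4 + 6*E + 7*exp(2))*log(1 + exp(2))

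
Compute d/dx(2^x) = 2^x*log(2)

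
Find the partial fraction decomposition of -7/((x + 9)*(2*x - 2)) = 7/(20*(x + 9)) - 7/(20*(x - 1))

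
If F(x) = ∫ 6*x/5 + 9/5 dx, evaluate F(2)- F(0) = 6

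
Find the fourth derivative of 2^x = 2^x*log(2)^4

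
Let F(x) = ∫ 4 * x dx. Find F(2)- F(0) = 8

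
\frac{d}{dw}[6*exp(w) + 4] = 6*exp(w)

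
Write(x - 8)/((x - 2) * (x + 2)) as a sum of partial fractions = 5/(2*(x + 2)) - 3/(2*(x - 2))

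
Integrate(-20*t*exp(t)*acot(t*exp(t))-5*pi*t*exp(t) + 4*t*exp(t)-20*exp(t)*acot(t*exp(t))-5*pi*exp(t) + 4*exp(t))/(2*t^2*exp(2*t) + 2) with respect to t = 5*(4*acot(t*exp(t)) + pi)^2/16 - 2*acot(t*exp(t)) + C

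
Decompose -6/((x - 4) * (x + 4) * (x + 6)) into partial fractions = -3/(10*(x + 6)) + 3/(8*(x + 4)) - 3/(40*(x - 4))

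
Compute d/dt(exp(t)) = exp(t)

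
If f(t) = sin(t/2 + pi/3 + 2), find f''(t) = -sin(t/2 + pi/3 + 2)/4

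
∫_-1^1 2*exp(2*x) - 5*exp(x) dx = -3*E - (-1 + exp(-1))^2 + 3*exp(-1) + (-1 + E)^2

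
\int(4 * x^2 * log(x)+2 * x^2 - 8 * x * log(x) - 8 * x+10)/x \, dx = 2*((x - 2)^2 + 1)*log(x) + C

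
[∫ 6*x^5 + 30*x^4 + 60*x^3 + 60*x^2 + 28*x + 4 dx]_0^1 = 60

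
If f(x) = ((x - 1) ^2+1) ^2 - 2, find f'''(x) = 24*x - 24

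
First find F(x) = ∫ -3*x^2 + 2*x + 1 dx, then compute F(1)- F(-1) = 0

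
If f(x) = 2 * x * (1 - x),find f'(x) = 2 - 4*x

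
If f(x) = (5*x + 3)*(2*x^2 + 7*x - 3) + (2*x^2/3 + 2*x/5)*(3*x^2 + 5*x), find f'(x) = 8*x^3 + 218*x^2/5 + 86*x + 6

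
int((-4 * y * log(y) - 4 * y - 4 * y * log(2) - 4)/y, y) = -4*(y + 1)*log(2*y) + C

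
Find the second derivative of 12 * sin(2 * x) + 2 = -48*sin(2*x)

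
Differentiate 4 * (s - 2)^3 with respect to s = 12*s^2 - 48*s + 48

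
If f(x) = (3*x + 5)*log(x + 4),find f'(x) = (3*x*log(x + 4) + 3*x + 12*log(x + 4) + 5)/(x + 4)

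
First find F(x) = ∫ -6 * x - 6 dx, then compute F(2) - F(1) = -15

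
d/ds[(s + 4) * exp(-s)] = (-s - 3)*exp(-s)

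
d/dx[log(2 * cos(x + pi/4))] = -tan(x + pi/4)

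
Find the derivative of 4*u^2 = 8*u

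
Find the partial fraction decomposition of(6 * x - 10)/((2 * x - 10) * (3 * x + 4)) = 27/(19*(3*x + 4)) + 10/(19*(x - 5))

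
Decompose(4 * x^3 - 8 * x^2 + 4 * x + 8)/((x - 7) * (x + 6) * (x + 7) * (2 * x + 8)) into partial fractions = 446/(21*(x + 7)) - 292/(13*(x + 6)) + 98/(33*(x + 4)) + 254/(1001*(x - 7))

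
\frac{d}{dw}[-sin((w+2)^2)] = -2*(w + 2)*cos(w^2 + 4*w + 4)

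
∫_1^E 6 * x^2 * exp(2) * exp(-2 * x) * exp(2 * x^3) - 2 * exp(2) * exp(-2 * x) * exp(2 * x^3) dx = -exp(2) + exp(-2*E + 2 + 2*exp(3))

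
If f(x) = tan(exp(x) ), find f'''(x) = (6*(-1 + cos(exp(x))^(-2))^2*exp(2*x) - 6*exp(2*x) + 8*exp(2*x)/cos(exp(x))^2 + 6*exp(x)*sin(exp(x))/cos(exp(x))^3 + cos(exp(x))^(-2))*exp(x)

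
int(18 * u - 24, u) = 9*u^2 - 24*u + C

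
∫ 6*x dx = 3*x^2 + C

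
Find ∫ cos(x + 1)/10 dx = sin(x + 1)/10 + C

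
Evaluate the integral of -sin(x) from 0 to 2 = -1 + cos(2)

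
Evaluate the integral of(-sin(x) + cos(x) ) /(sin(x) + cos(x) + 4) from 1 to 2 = -log(cos(1) + sin(1) + 4) + log(cos(2) + sin(2) + 4)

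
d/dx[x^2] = 2*x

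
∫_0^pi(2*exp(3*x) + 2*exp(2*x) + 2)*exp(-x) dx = (2 + exp(pi))*(-exp(-pi) + exp(pi))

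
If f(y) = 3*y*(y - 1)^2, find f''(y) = 18*y - 12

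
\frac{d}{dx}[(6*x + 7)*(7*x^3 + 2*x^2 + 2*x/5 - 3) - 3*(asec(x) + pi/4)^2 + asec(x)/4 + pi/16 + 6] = (3360*x^5*sqrt(1 - 1/x^2) + 3660*x^4*sqrt(1 - 1/x^2) + 656*x^3*sqrt(1 - 1/x^2) - 304*x^2*sqrt(1 - 1/x^2) - 120*asec(x) - 30*pi + 5)/(20*x^2*sqrt(1 - 1/x^2))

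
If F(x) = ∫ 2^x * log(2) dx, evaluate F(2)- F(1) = 2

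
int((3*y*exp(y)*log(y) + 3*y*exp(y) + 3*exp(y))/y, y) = 3*(log(y) + 1)*exp(y) + C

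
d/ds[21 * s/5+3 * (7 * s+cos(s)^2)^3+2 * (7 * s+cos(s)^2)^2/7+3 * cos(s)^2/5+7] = -441*s^2*sin(2*s) + 3087*s^2 - 67*s*sin(2*s) - 63*s*sin(4*s)/2 + 441*s*cos(2*s) + 469*s + 63*(1 - cos(2*s))^2/4 - 9*(cos(2*s) + 1)^2*sin(2*s)/4 - 31*sin(2*s)/35 - sin(4*s)/7 + 65*cos(2*s) + 31/5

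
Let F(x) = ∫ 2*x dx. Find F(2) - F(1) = 3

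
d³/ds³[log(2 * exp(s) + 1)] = (-4*exp(2*s) + 2*exp(s))/(8*exp(3*s) + 12*exp(2*s) + 6*exp(s) + 1)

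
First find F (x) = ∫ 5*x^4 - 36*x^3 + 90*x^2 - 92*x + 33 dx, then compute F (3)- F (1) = 0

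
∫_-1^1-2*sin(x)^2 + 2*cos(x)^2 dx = 2*sin(2)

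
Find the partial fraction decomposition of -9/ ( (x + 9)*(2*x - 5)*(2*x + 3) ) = 3/(20*(2*x + 3)) - 9/(92*(2*x - 5)) - 3/(115*(x + 9))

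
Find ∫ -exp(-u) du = exp(-u) + C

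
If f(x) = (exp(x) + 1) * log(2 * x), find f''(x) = (x^2*exp(x)*log(x) + x^2*exp(x)*log(2) + 2*x*exp(x) - exp(x) - 1)/x^2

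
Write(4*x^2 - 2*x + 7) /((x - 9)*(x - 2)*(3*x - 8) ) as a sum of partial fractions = -271/(38*(3*x - 8)) + 19/(14*(x - 2)) + 313/(133*(x - 9))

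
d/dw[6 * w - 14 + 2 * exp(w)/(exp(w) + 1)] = (6*exp(2*w) + 14*exp(w) + 6)/(exp(2*w) + 2*exp(w) + 1)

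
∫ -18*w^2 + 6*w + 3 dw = -6*w^3 + 3*w^2 + 3*w + C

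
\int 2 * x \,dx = x^2 + C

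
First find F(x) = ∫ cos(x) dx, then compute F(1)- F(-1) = 2*sin(1)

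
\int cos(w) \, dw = sin(w) + C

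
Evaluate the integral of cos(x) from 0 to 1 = sin(1)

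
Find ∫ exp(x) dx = exp(x) + C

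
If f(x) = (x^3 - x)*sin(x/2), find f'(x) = x^3*cos(x/2)/2 + 3*x^2*sin(x/2) - x*cos(x/2)/2 - sin(x/2)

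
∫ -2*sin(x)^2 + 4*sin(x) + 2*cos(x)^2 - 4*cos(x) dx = (sqrt(2)*sin(x + pi/4) - 2)^2 + C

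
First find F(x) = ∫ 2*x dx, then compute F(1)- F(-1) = 0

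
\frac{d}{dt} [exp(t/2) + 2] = exp(t/2)/2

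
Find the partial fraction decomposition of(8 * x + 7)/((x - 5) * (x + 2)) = 9/(7*(x + 2)) + 47/(7*(x - 5))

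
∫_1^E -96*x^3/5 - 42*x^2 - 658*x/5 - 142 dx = -4*(2 + 5*E + 2*exp(2))*(E/4 + 3*exp(2)/5 + 7) + 1413/5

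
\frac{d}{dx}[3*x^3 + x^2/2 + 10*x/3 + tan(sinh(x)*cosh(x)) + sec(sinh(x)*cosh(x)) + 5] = 9*x^2 + x + 2*sin(sinh(x)*cosh(x))*sinh(x)^2/cos(sinh(x)*cosh(x))^2 + sin(sinh(x)*cosh(x))/cos(sinh(x)*cosh(x))^2 + 10/3 + 2*sinh(x)^2/cos(sinh(x)*cosh(x))^2 + cos(sinh(x)*cosh(x))^(-2)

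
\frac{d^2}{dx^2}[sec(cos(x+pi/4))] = 2*sin(x + pi/4)^2*tan(cos(x + pi/4))^2*sec(cos(x + pi/4)) + sin(x + pi/4)^2*sec(cos(x + pi/4)) - cos(x + pi/4)*tan(cos(x + pi/4))*sec(cos(x + pi/4))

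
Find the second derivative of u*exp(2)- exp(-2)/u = -2*exp(-2)/u^3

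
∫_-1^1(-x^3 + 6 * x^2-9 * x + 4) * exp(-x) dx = 8*E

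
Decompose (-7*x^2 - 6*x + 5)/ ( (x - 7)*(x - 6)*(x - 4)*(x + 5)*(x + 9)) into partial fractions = -127/(3120*(x + 9)) + 35/(1188*(x + 5)) - 131/(702*(x - 4)) + 283/(330*(x - 6)) - 95/(144*(x - 7))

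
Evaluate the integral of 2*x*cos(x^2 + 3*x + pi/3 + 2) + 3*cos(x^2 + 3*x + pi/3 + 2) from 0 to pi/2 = -cos(pi/3 + 2 + pi^2/4) - sin(pi/3 + 2)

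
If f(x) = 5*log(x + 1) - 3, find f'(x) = 5/(x + 1)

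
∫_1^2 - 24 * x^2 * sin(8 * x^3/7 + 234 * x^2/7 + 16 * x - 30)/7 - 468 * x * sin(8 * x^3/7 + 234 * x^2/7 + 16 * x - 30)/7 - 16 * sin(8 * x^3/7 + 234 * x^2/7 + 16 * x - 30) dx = -cos(144/7) + cos(1014/7)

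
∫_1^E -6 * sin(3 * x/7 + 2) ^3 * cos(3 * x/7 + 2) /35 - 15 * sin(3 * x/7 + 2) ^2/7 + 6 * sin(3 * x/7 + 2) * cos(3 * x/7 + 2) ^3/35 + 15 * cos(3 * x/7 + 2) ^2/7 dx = -(1 - cos(68/7))/40 + sin(3*E/7 + 2)^2*cos(3*E/7 + 2)^2/5 + 5*sin(6*E/7 + 4)/2 - 5*sin(34/7)/2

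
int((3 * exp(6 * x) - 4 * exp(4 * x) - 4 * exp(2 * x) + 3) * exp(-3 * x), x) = 8*sinh(x)^3 - 2*sinh(x) + C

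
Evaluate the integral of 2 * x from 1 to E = -1 + exp(2)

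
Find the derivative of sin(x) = cos(x)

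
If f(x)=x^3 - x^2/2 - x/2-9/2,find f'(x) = 3*x^2 - x - 1/2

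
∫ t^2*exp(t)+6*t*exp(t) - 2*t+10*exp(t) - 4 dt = ((t + 2)^2 + 2)*(exp(t) - 1) + C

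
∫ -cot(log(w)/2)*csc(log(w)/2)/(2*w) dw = csc(log(w)/2) + C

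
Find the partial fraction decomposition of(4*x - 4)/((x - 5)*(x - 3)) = -4/(x - 3) + 8/(x - 5)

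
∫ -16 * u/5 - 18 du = -8*u^2/5 - 18*u + C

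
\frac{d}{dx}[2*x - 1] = 2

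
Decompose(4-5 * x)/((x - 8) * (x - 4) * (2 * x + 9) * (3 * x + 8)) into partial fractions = 117/(1760*(3*x + 8)) - 212/(4675*(2*x + 9)) + 1/(85*(x - 4)) - 9/(800*(x - 8))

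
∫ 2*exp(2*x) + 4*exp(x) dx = (exp(x) + 2)^2 + C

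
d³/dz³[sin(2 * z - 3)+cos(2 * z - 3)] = 8*sin(2*z - 3) - 8*cos(2*z - 3)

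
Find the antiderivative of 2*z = z^2 + C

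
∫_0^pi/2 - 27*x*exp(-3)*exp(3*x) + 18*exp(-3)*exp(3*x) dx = -3*(-3 + 3*pi/2)*exp(-3 + 3*pi/2) - 9*exp(-3)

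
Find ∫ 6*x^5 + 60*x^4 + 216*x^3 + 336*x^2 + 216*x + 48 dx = x^6 + 12*x^5 + 54*x^4 + 112*x^3 + 108*x^2 + 48*x + C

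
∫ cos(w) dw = sin(w) + C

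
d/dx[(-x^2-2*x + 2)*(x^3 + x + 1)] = -5*x^4 - 8*x^3 + 3*x^2 - 6*x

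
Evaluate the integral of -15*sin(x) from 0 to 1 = -15 + 15*cos(1)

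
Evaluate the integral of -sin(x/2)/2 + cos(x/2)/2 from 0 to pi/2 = -1 + sqrt(2)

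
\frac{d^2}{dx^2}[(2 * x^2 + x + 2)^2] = 48*x^2 + 24*x + 18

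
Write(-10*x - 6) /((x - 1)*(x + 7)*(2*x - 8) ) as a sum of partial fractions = 4/(11*(x + 7)) + 1/(3*(x - 1)) - 23/(33*(x - 4))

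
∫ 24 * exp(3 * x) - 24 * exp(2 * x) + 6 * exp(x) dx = (2*exp(x) - 1)^3 + C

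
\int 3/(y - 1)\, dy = log(2*(y - 1)^3) + C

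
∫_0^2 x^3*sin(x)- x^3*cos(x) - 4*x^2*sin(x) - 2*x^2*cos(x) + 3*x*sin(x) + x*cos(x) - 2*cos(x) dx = -7*sin(2) + 1 - 7*cos(2)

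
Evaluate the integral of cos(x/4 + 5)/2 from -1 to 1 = 2*sin(21/4) - 2*sin(19/4)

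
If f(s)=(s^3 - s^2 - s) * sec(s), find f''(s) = (-s^3 + 2*s^3/cos(s)^2 + 6*s^2*sin(s)/cos(s) + s^2 - 2*s^2/cos(s)^2 - 4*s*sin(s)/cos(s) + 7*s - 2*s/cos(s)^2 - 2*sin(s)/cos(s) - 2)/cos(s)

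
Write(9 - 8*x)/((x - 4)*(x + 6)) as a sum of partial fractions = -57/(10*(x + 6)) - 23/(10*(x - 4))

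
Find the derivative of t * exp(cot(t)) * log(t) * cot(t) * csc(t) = (t*log(t) - 2*t*log(t)/sin(t)^2 - t*log(t)*cos(t)/sin(t)^3 + log(t)*cos(t)/sin(t) + cos(t)/sin(t))*exp(1/tan(t))/sin(t)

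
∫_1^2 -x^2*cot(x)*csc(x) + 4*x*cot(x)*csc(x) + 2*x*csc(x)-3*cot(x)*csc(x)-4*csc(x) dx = -csc(2)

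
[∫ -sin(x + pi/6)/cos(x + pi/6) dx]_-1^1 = log(cos(pi/6 + 1)) - log(sin(1 + pi/3))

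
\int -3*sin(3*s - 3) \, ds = cos(3*s - 3) + C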